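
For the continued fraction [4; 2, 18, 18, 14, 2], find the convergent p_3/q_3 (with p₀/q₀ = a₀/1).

Using pₖ = aₖpₖ₋₁ + pₖ₋₂, qₖ = aₖqₖ₋₁ + qₖ₋₂ (with p₋₁=1, p₋₂=0, q₋₁=0, q₋₂=1):
  k=0: a=4, p=4, q=1
  k=1: a=2, p=9, q=2
  k=2: a=18, p=166, q=37
  k=3: a=18, p=2997, q=668

2997/668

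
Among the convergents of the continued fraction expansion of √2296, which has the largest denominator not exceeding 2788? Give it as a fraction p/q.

√2296 = [47; 1, 10, 1, 94, …] (period length 4).
Convergents:
  p_0/q_0 = 47/1
  p_1/q_1 = 48/1
  p_2/q_2 = 527/11
  p_3/q_3 = 575/12
  p_4/q_4 = 54577/1139
  p_5/q_5 = 55152/1151
  p_6/q_6 = 606097/12649
q_5 = 1151 ≤ 2788 < 12649 = q_6, so the answer is 55152/1151.

55152/1151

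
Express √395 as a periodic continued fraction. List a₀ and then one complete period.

a₀ = ⌊√395⌋ = 19.
With m₀=0, d₀=1 and mₖ₊₁ = dₖaₖ − mₖ, dₖ₊₁ = (n − mₖ₊₁²)/dₖ, aₖ₊₁ = ⌊(a₀+mₖ₊₁)/dₖ₊₁⌋:
  k=1: m=19, d=34, a=1
  k=2: m=15, d=5, a=6
  k=3: m=15, d=34, a=1
  k=4: m=19, d=1, a=38
d=1 and a=2a₀=38 at k=4, so the next step gives (m, d) = (19, 34) again — its k=1 value — and the period has length 4.

[19; 1, 6, 1, 38]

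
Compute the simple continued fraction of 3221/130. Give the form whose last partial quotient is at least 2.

[24; 1, 3, 2, 14]

3221 = 24×130 + 101
130 = 1×101 + 29
101 = 3×29 + 14
29 = 2×14 + 1
14 = 14×1 + 0  (stop)
So 3221/130 = [24; 1, 3, 2, 14].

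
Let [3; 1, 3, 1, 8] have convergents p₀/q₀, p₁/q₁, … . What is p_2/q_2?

Using pₖ = aₖpₖ₋₁ + pₖ₋₂, qₖ = aₖqₖ₋₁ + qₖ₋₂ (with p₋₁=1, p₋₂=0, q₋₁=0, q₋₂=1):
  k=0: a=3, p=3, q=1
  k=1: a=1, p=4, q=1
  k=2: a=3, p=15, q=4

15/4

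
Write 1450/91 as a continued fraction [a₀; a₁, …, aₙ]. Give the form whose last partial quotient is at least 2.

1450 = 15*91 + 85
91 = 1*85 + 6
85 = 14*6 + 1
6 = 6*1 + 0  (stop)
So 1450/91 = [15; 1, 14, 6].

[15; 1, 14, 6]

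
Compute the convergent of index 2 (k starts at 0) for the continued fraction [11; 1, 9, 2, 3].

Using pₖ = aₖpₖ₋₁ + pₖ₋₂, qₖ = aₖqₖ₋₁ + qₖ₋₂ (with p₋₁=1, p₋₂=0, q₋₁=0, q₋₂=1):
  k=0: a=11, p=11, q=1
  k=1: a=1, p=12, q=1
  k=2: a=9, p=119, q=10

119/10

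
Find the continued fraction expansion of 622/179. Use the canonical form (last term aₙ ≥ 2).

[3; 2, 9, 2, 4]

622 = 3·179 + 85
179 = 2·85 + 9
85 = 9·9 + 4
9 = 2·4 + 1
4 = 4·1 + 0  (stop)
So 622/179 = [3; 2, 9, 2, 4].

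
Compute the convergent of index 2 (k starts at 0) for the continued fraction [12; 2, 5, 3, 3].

137/11

Using pₖ = aₖpₖ₋₁ + pₖ₋₂, qₖ = aₖqₖ₋₁ + qₖ₋₂ (with p₋₁=1, p₋₂=0, q₋₁=0, q₋₂=1):
  k=0: a=12, p=12, q=1
  k=1: a=2, p=25, q=2
  k=2: a=5, p=137, q=11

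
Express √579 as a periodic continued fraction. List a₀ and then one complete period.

[24; 16, 48]

a₀ = ⌊√579⌋ = 24.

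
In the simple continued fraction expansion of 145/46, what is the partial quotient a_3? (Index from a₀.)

1

145 = 3·46 + 7   →  a_0 = 3
46 = 6·7 + 4   →  a_1 = 6
7 = 1·4 + 3   →  a_2 = 1
4 = 1·3 + 1   →  a_3 = 1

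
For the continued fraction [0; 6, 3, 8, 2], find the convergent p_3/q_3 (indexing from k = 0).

Using pₖ = aₖpₖ₋₁ + pₖ₋₂, qₖ = aₖqₖ₋₁ + qₖ₋₂ (with p₋₁=1, p₋₂=0, q₋₁=0, q₋₂=1):
  k=0: a=0, p=0, q=1
  k=1: a=6, p=1, q=6
  k=2: a=3, p=3, q=19
  k=3: a=8, p=25, q=158

25/158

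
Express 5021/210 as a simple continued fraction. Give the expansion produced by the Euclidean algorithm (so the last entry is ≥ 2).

[23; 1, 10, 19]

5021 = 23×210 + 191
210 = 1×191 + 19
191 = 10×19 + 1
19 = 19×1 + 0  (stop)
So 5021/210 = [23; 1, 10, 19].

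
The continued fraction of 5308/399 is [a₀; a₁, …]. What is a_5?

5308 = 13·399 + 121   →  a_0 = 13
399 = 3·121 + 36   →  a_1 = 3
121 = 3·36 + 13   →  a_2 = 3
36 = 2·13 + 10   →  a_3 = 2
13 = 1·10 + 3   →  a_4 = 1
10 = 3·3 + 1   →  a_5 = 3

3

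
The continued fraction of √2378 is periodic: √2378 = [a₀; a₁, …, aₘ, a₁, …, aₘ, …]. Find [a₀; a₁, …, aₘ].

[48; 1, 3, 3, 1, 96]

a₀ = ⌊√2378⌋ = 48.
With m₀=0, d₀=1 and mₖ₊₁ = dₖaₖ − mₖ, dₖ₊₁ = (n − mₖ₊₁²)/dₖ, aₖ₊₁ = ⌊(a₀+mₖ₊₁)/dₖ₊₁⌋:
  k=1: m=48, d=74, a=1
  k=2: m=26, d=23, a=3
  k=3: m=43, d=23, a=3
  k=4: m=26, d=74, a=1
  k=5: m=48, d=1, a=96
d=1 and a=2a₀=96 at k=5, so the next step gives (m, d) = (48, 74) again — its k=1 value — and the period has length 5.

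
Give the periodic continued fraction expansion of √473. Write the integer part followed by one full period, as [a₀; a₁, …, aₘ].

a₀ = ⌊√473⌋ = 21.
With m₀=0, d₀=1 and mₖ₊₁ = dₖaₖ − mₖ, dₖ₊₁ = (n − mₖ₊₁²)/dₖ, aₖ₊₁ = ⌊(a₀+mₖ₊₁)/dₖ₊₁⌋:
  k=1: m=21, d=32, a=1
  k=2: m=11, d=11, a=2
  k=3: m=11, d=32, a=1
  k=4: m=21, d=1, a=42
d=1 and a=2a₀=42 at k=4, so the next step gives (m, d) = (21, 32) again — its k=1 value — and the period has length 4.

[21; 1, 2, 1, 42]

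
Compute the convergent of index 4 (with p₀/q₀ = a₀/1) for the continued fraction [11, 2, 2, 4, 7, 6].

1814/159

Using pₖ = aₖpₖ₋₁ + pₖ₋₂, qₖ = aₖqₖ₋₁ + qₖ₋₂ (with p₋₁=1, p₋₂=0, q₋₁=0, q₋₂=1):
  k=0: a=11, p=11, q=1
  k=1: a=2, p=23, q=2
  k=2: a=2, p=57, q=5
  k=3: a=4, p=251, q=22
  k=4: a=7, p=1814, q=159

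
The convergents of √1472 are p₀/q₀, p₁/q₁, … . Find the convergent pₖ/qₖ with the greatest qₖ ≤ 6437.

√1472 = [38; 2, 1, 2, 1, 2, 76, …] (period length 6).
Convergents:
  p_0/q_0 = 38/1
  p_1/q_1 = 77/2
  p_2/q_2 = 115/3
  p_3/q_3 = 307/8
  p_4/q_4 = 422/11
  p_5/q_5 = 1151/30
  p_6/q_6 = 87898/2291
  p_7/q_7 = 176947/4612
  p_8/q_8 = 264845/6903
q_7 = 4612 ≤ 6437 < 6903 = q_8, so the answer is 176947/4612.

176947/4612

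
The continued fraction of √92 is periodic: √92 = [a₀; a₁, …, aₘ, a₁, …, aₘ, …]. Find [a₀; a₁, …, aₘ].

a₀ = ⌊√92⌋ = 9.
With m₀=0, d₀=1 and mₖ₊₁ = dₖaₖ − mₖ, dₖ₊₁ = (n − mₖ₊₁²)/dₖ, aₖ₊₁ = ⌊(a₀+mₖ₊₁)/dₖ₊₁⌋:
  k=1: m=9, d=11, a=1
  k=2: m=2, d=8, a=1
  k=3: m=6, d=7, a=2
  k=4: m=8, d=4, a=4
  k=5: m=8, d=7, a=2
  k=6: m=6, d=8, a=1
  k=7: m=2, d=11, a=1
  k=8: m=9, d=1, a=18
d=1 and a=2a₀=18 at k=8, so the next step gives (m, d) = (9, 11) again — its k=1 value — and the period has length 8.

[9; 1, 1, 2, 4, 2, 1, 1, 18]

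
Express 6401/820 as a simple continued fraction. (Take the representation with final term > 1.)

6401 = 7×820 + 661
820 = 1×661 + 159
661 = 4×159 + 25
159 = 6×25 + 9
25 = 2×9 + 7
9 = 1×7 + 2
7 = 3×2 + 1
2 = 2×1 + 0  (stop)
So 6401/820 = [7; 1, 4, 6, 2, 1, 3, 2].

[7; 1, 4, 6, 2, 1, 3, 2]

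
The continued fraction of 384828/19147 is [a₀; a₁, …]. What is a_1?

10

384828 = 20·19147 + 1888   →  a_0 = 20
19147 = 10·1888 + 267   →  a_1 = 10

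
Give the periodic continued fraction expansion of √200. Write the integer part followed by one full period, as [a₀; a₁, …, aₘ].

[14; 7, 28]

a₀ = ⌊√200⌋ = 14.
With m₀=0, d₀=1 and mₖ₊₁ = dₖaₖ − mₖ, dₖ₊₁ = (n − mₖ₊₁²)/dₖ, aₖ₊₁ = ⌊(a₀+mₖ₊₁)/dₖ₊₁⌋:
  k=1: m=14, d=4, a=7
  k=2: m=14, d=1, a=28
d=1 and a=2a₀=28 at k=2, so the next step gives (m, d) = (14, 4) again — its k=1 value — and the period has length 2.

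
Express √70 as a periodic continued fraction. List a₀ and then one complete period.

a₀ = ⌊√70⌋ = 8.
With m₀=0, d₀=1 and mₖ₊₁ = dₖaₖ − mₖ, dₖ₊₁ = (n − mₖ₊₁²)/dₖ, aₖ₊₁ = ⌊(a₀+mₖ₊₁)/dₖ₊₁⌋:
  k=1: m=8, d=6, a=2
  k=2: m=4, d=9, a=1
  k=3: m=5, d=5, a=2
  k=4: m=5, d=9, a=1
  k=5: m=4, d=6, a=2
  k=6: m=8, d=1, a=16
d=1 and a=2a₀=16 at k=6, so the next step gives (m, d) = (8, 6) again — its k=1 value — and the period has length 6.

[8; 2, 1, 2, 1, 2, 16]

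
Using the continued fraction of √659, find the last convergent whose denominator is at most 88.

1951/76

√659 = [25; 1, 2, 25, 2, 1, 50, …] (period length 6).
Convergents:
  p_0/q_0 = 25/1
  p_1/q_1 = 26/1
  p_2/q_2 = 77/3
  p_3/q_3 = 1951/76
  p_4/q_4 = 3979/155
q_3 = 76 ≤ 88 < 155 = q_4, so the answer is 1951/76.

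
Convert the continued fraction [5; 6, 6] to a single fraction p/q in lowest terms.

Fold from the inside: start with 6/1.
  6 + 1/6 = 37/6
  5 + 6/37 = 191/37

191/37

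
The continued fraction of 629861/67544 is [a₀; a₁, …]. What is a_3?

629861 = 9·67544 + 21965   →  a_0 = 9
67544 = 3·21965 + 1649   →  a_1 = 3
21965 = 13·1649 + 528   →  a_2 = 13
1649 = 3·528 + 65   →  a_3 = 3

3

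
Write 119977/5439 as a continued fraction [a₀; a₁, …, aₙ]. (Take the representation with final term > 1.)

[22; 17, 19, 1, 15]

119977 = 22*5439 + 319
5439 = 17*319 + 16
319 = 19*16 + 15
16 = 1*15 + 1
15 = 15*1 + 0  (stop)
So 119977/5439 = [22; 17, 19, 1, 15].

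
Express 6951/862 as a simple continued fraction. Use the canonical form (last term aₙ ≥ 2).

6951 = 8*862 + 55
862 = 15*55 + 37
55 = 1*37 + 18
37 = 2*18 + 1
18 = 18*1 + 0  (stop)
So 6951/862 = [8; 15, 1, 2, 18].

[8; 15, 1, 2, 18]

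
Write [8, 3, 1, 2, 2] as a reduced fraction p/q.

215/26

Using pₖ = aₖpₖ₋₁ + pₖ₋₂ and qₖ = aₖqₖ₋₁ + qₖ₋₂:
  k=0: a=8, p=8, q=1
  k=1: a=3, p=25, q=3
  k=2: a=1, p=33, q=4
  k=3: a=2, p=91, q=11
  k=4: a=2, p=215, q=26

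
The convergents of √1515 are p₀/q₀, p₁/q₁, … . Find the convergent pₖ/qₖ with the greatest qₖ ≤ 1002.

38923/1000

√1515 = [38; 1, 11, 1, 76, …] (period length 4).
Convergents:
  p_0/q_0 = 38/1
  p_1/q_1 = 39/1
  p_2/q_2 = 467/12
  p_3/q_3 = 506/13
  p_4/q_4 = 38923/1000
  p_5/q_5 = 39429/1013
q_4 = 1000 ≤ 1002 < 1013 = q_5, so the answer is 38923/1000.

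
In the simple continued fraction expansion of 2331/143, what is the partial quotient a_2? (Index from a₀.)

3

2331 = 16·143 + 43   →  a_0 = 16
143 = 3·43 + 14   →  a_1 = 3
43 = 3·14 + 1   →  a_2 = 3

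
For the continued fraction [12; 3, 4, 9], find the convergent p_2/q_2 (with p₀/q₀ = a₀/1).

Using pₖ = aₖpₖ₋₁ + pₖ₋₂, qₖ = aₖqₖ₋₁ + qₖ₋₂ (with p₋₁=1, p₋₂=0, q₋₁=0, q₋₂=1):
  k=0: a=12, p=12, q=1
  k=1: a=3, p=37, q=3
  k=2: a=4, p=160, q=13

160/13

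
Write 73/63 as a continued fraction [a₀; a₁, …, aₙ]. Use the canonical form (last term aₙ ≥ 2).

73 = 1*63 + 10
63 = 6*10 + 3
10 = 3*3 + 1
3 = 3*1 + 0  (stop)
So 73/63 = [1; 6, 3, 3].

[1; 6, 3, 3]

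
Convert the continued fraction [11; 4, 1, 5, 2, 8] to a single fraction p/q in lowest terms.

Using pₖ = aₖpₖ₋₁ + pₖ₋₂ and qₖ = aₖqₖ₋₁ + qₖ₋₂:
  k=0: a=11, p=11, q=1
  k=1: a=4, p=45, q=4
  k=2: a=1, p=56, q=5
  k=3: a=5, p=325, q=29
  k=4: a=2, p=706, q=63
  k=5: a=8, p=5973, q=533

5973/533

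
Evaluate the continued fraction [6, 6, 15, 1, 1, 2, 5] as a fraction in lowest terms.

Using pₖ = aₖpₖ₋₁ + pₖ₋₂ and qₖ = aₖqₖ₋₁ + qₖ₋₂:
  k=0: a=6, p=6, q=1
  k=1: a=6, p=37, q=6
  k=2: a=15, p=561, q=91
  k=3: a=1, p=598, q=97
  k=4: a=1, p=1159, q=188
  k=5: a=2, p=2916, q=473
  k=6: a=5, p=15739, q=2553

15739/2553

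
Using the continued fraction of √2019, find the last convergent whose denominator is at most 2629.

√2019 = [44; 1, 13, 1, 88, …] (period length 4).
Convergents:
  p_0/q_0 = 44/1
  p_1/q_1 = 45/1
  p_2/q_2 = 629/14
  p_3/q_3 = 674/15
  p_4/q_4 = 59941/1334
  p_5/q_5 = 60615/1349
  p_6/q_6 = 847936/18871
q_5 = 1349 ≤ 2629 < 18871 = q_6, so the answer is 60615/1349.

60615/1349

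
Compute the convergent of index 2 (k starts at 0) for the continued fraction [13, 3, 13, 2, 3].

533/40

Using pₖ = aₖpₖ₋₁ + pₖ₋₂, qₖ = aₖqₖ₋₁ + qₖ₋₂ (with p₋₁=1, p₋₂=0, q₋₁=0, q₋₂=1):
  k=0: a=13, p=13, q=1
  k=1: a=3, p=40, q=3
  k=2: a=13, p=533, q=40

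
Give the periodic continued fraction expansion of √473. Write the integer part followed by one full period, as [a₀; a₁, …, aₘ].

a₀ = ⌊√473⌋ = 21.

[21; 1, 2, 1, 42]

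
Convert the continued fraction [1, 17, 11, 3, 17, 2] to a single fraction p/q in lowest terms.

21923/20711

Fold from the inside: start with 2/1.
  17 + 1/2 = 35/2
  3 + 2/35 = 107/35
  11 + 35/107 = 1212/107
  17 + 107/1212 = 20711/1212
  1 + 1212/20711 = 21923/20711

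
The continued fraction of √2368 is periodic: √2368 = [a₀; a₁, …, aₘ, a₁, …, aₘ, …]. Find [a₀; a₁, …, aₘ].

a₀ = ⌊√2368⌋ = 48.
With m₀=0, d₀=1 and mₖ₊₁ = dₖaₖ − mₖ, dₖ₊₁ = (n − mₖ₊₁²)/dₖ, aₖ₊₁ = ⌊(a₀+mₖ₊₁)/dₖ₊₁⌋:
  k=1: m=48, d=64, a=1
  k=2: m=16, d=33, a=1
  k=3: m=17, d=63, a=1
  k=4: m=46, d=4, a=23
  k=5: m=46, d=63, a=1
  k=6: m=17, d=33, a=1
  k=7: m=16, d=64, a=1
  k=8: m=48, d=1, a=96
d=1 and a=2a₀=96 at k=8, so the next step gives (m, d) = (48, 64) again — its k=1 value — and the period has length 8.

[48; 1, 1, 1, 23, 1, 1, 1, 96]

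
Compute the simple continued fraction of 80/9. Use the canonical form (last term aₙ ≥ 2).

[8; 1, 8]

80 = 8×9 + 8
9 = 1×8 + 1
8 = 8×1 + 0  (stop)
So 80/9 = [8; 1, 8].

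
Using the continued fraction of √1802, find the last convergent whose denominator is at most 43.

√1802 = [42; 2, 4, 2, 84, …] (period length 4).
Convergents:
  p_0/q_0 = 42/1
  p_1/q_1 = 85/2
  p_2/q_2 = 382/9
  p_3/q_3 = 849/20
  p_4/q_4 = 71698/1689
q_3 = 20 ≤ 43 < 1689 = q_4, so the answer is 849/20.

849/20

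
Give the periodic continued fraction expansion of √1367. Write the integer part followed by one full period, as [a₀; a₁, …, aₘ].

[36; 1, 35, 1, 72]

a₀ = ⌊√1367⌋ = 36.
With m₀=0, d₀=1 and mₖ₊₁ = dₖaₖ − mₖ, dₖ₊₁ = (n − mₖ₊₁²)/dₖ, aₖ₊₁ = ⌊(a₀+mₖ₊₁)/dₖ₊₁⌋:
  k=1: m=36, d=71, a=1
  k=2: m=35, d=2, a=35
  k=3: m=35, d=71, a=1
  k=4: m=36, d=1, a=72
d=1 and a=2a₀=72 at k=4, so the next step gives (m, d) = (36, 71) again — its k=1 value — and the period has length 4.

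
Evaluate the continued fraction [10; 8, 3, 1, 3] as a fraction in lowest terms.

Using pₖ = aₖpₖ₋₁ + pₖ₋₂ and qₖ = aₖqₖ₋₁ + qₖ₋₂:
  k=0: a=10, p=10, q=1
  k=1: a=8, p=81, q=8
  k=2: a=3, p=253, q=25
  k=3: a=1, p=334, q=33
  k=4: a=3, p=1255, q=124

1255/124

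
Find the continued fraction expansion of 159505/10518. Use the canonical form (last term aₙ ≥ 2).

159505 = 15·10518 + 1735
10518 = 6·1735 + 108
1735 = 16·108 + 7
108 = 15·7 + 3
7 = 2·3 + 1
3 = 3·1 + 0  (stop)
So 159505/10518 = [15; 6, 16, 15, 2, 3].

[15; 6, 16, 15, 2, 3]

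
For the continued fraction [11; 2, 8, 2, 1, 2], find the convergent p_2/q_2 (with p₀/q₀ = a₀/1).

195/17

Using pₖ = aₖpₖ₋₁ + pₖ₋₂, qₖ = aₖqₖ₋₁ + qₖ₋₂ (with p₋₁=1, p₋₂=0, q₋₁=0, q₋₂=1):
  k=0: a=11, p=11, q=1
  k=1: a=2, p=23, q=2
  k=2: a=8, p=195, q=17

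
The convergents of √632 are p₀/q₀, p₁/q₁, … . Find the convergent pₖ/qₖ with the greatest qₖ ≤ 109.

√632 = [25; 7, 6, 7, 50, …] (period length 4).
Convergents:
  p_0/q_0 = 25/1
  p_1/q_1 = 176/7
  p_2/q_2 = 1081/43
  p_3/q_3 = 7743/308
q_2 = 43 ≤ 109 < 308 = q_3, so the answer is 1081/43.

1081/43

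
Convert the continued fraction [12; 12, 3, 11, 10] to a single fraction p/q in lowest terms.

Fold from the inside: start with 10/1.
  11 + 1/10 = 111/10
  3 + 10/111 = 343/111
  12 + 111/343 = 4227/343
  12 + 343/4227 = 51067/4227

51067/4227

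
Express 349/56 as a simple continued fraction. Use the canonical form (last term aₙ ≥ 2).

349 = 6·56 + 13
56 = 4·13 + 4
13 = 3·4 + 1
4 = 4·1 + 0  (stop)
So 349/56 = [6; 4, 3, 4].

[6; 4, 3, 4]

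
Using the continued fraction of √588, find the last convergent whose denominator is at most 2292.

√588 = [24; 4, 48, …] (period length 2).
Convergents:
  p_0/q_0 = 24/1
  p_1/q_1 = 97/4
  p_2/q_2 = 4680/193
  p_3/q_3 = 18817/776
  p_4/q_4 = 907896/37441
q_3 = 776 ≤ 2292 < 37441 = q_4, so the answer is 18817/776.

18817/776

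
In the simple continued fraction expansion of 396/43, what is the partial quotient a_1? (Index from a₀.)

4

396 = 9·43 + 9   →  a_0 = 9
43 = 4·9 + 7   →  a_1 = 4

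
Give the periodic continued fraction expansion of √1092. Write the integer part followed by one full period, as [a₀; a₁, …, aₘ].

[33; 22, 66]

a₀ = ⌊√1092⌋ = 33.
With m₀=0, d₀=1 and mₖ₊₁ = dₖaₖ − mₖ, dₖ₊₁ = (n − mₖ₊₁²)/dₖ, aₖ₊₁ = ⌊(a₀+mₖ₊₁)/dₖ₊₁⌋:
  k=1: m=33, d=3, a=22
  k=2: m=33, d=1, a=66
d=1 and a=2a₀=66 at k=2, so the next step gives (m, d) = (33, 3) again — its k=1 value — and the period has length 2.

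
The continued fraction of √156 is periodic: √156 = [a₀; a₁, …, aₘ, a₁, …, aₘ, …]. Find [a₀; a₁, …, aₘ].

[12; 2, 24]

a₀ = ⌊√156⌋ = 12.
With m₀=0, d₀=1 and mₖ₊₁ = dₖaₖ − mₖ, dₖ₊₁ = (n − mₖ₊₁²)/dₖ, aₖ₊₁ = ⌊(a₀+mₖ₊₁)/dₖ₊₁⌋:
  k=1: m=12, d=12, a=2
  k=2: m=12, d=1, a=24
d=1 and a=2a₀=24 at k=2, so the next step gives (m, d) = (12, 12) again — its k=1 value — and the period has length 2.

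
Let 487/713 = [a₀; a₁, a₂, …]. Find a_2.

2

487 = 0·713 + 487   →  a_0 = 0
713 = 1·487 + 226   →  a_1 = 1
487 = 2·226 + 35   →  a_2 = 2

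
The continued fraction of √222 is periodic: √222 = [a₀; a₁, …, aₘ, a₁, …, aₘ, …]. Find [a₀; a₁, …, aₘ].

[14; 1, 8, 1, 28]

a₀ = ⌊√222⌋ = 14.
With m₀=0, d₀=1 and mₖ₊₁ = dₖaₖ − mₖ, dₖ₊₁ = (n − mₖ₊₁²)/dₖ, aₖ₊₁ = ⌊(a₀+mₖ₊₁)/dₖ₊₁⌋:
  k=1: m=14, d=26, a=1
  k=2: m=12, d=3, a=8
  k=3: m=12, d=26, a=1
  k=4: m=14, d=1, a=28
d=1 and a=2a₀=28 at k=4, so the next step gives (m, d) = (14, 26) again — its k=1 value — and the period has length 4.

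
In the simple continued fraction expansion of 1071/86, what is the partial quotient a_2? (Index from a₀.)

1071 = 12·86 + 39   →  a_0 = 12
86 = 2·39 + 8   →  a_1 = 2
39 = 4·8 + 7   →  a_2 = 4

4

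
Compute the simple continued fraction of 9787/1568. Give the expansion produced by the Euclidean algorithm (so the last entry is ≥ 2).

[6; 4, 7, 3, 2, 7]

9787 = 6·1568 + 379
1568 = 4·379 + 52
379 = 7·52 + 15
52 = 3·15 + 7
15 = 2·7 + 1
7 = 7·1 + 0  (stop)
So 9787/1568 = [6; 4, 7, 3, 2, 7].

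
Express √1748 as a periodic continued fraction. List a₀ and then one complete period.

a₀ = ⌊√1748⌋ = 41.
With m₀=0, d₀=1 and mₖ₊₁ = dₖaₖ − mₖ, dₖ₊₁ = (n − mₖ₊₁²)/dₖ, aₖ₊₁ = ⌊(a₀+mₖ₊₁)/dₖ₊₁⌋:
  k=1: m=41, d=67, a=1
  k=2: m=26, d=16, a=4
  k=3: m=38, d=19, a=4
  k=4: m=38, d=16, a=4
  k=5: m=26, d=67, a=1
  k=6: m=41, d=1, a=82
d=1 and a=2a₀=82 at k=6, so the next step gives (m, d) = (41, 67) again — its k=1 value — and the period has length 6.

[41; 1, 4, 4, 4, 1, 82]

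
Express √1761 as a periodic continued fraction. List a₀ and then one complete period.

a₀ = ⌊√1761⌋ = 41.
With m₀=0, d₀=1 and mₖ₊₁ = dₖaₖ − mₖ, dₖ₊₁ = (n − mₖ₊₁²)/dₖ, aₖ₊₁ = ⌊(a₀+mₖ₊₁)/dₖ₊₁⌋:
  k=1: m=41, d=80, a=1
  k=2: m=39, d=3, a=26
  k=3: m=39, d=80, a=1
  k=4: m=41, d=1, a=82
d=1 and a=2a₀=82 at k=4, so the next step gives (m, d) = (41, 80) again — its k=1 value — and the period has length 4.

[41; 1, 26, 1, 82]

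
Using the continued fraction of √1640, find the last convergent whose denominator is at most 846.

13121/324

√1640 = [40; 2, 80, …] (period length 2).
Convergents:
  p_0/q_0 = 40/1
  p_1/q_1 = 81/2
  p_2/q_2 = 6520/161
  p_3/q_3 = 13121/324
  p_4/q_4 = 1056200/26081
q_3 = 324 ≤ 846 < 26081 = q_4, so the answer is 13121/324.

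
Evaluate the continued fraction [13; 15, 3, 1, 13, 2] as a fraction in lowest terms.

22721/1739

Using pₖ = aₖpₖ₋₁ + pₖ₋₂ and qₖ = aₖqₖ₋₁ + qₖ₋₂:
  k=0: a=13, p=13, q=1
  k=1: a=15, p=196, q=15
  k=2: a=3, p=601, q=46
  k=3: a=1, p=797, q=61
  k=4: a=13, p=10962, q=839
  k=5: a=2, p=22721, q=1739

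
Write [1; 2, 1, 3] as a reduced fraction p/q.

15/11

Using pₖ = aₖpₖ₋₁ + pₖ₋₂ and qₖ = aₖqₖ₋₁ + qₖ₋₂:
  k=0: a=1, p=1, q=1
  k=1: a=2, p=3, q=2
  k=2: a=1, p=4, q=3
  k=3: a=3, p=15, q=11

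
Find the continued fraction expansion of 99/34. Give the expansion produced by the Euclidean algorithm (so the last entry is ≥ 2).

[2; 1, 10, 3]

99 = 2·34 + 31
34 = 1·31 + 3
31 = 10·3 + 1
3 = 3·1 + 0  (stop)
So 99/34 = [2; 1, 10, 3].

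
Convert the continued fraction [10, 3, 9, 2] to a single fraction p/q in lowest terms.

609/59

Using pₖ = aₖpₖ₋₁ + pₖ₋₂ and qₖ = aₖqₖ₋₁ + qₖ₋₂:
  k=0: a=10, p=10, q=1
  k=1: a=3, p=31, q=3
  k=2: a=9, p=289, q=28
  k=3: a=2, p=609, q=59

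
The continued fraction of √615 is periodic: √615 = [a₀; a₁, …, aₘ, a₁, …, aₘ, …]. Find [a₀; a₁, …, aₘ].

a₀ = ⌊√615⌋ = 24.

[24; 1, 3, 1, 48]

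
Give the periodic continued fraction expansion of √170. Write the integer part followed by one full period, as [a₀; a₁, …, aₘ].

[13; 26]

a₀ = ⌊√170⌋ = 13.
With m₀=0, d₀=1 and mₖ₊₁ = dₖaₖ − mₖ, dₖ₊₁ = (n − mₖ₊₁²)/dₖ, aₖ₊₁ = ⌊(a₀+mₖ₊₁)/dₖ₊₁⌋:
  k=1: m=13, d=1, a=26
d=1 and a=2a₀=26 at k=1, so the next step gives (m, d) = (13, 1) again — its k=1 value — and the period has length 1.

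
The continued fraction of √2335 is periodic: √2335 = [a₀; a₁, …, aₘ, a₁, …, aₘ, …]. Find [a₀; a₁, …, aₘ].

[48; 3, 9, 3, 96]

a₀ = ⌊√2335⌋ = 48.
With m₀=0, d₀=1 and mₖ₊₁ = dₖaₖ − mₖ, dₖ₊₁ = (n − mₖ₊₁²)/dₖ, aₖ₊₁ = ⌊(a₀+mₖ₊₁)/dₖ₊₁⌋:
  k=1: m=48, d=31, a=3
  k=2: m=45, d=10, a=9
  k=3: m=45, d=31, a=3
  k=4: m=48, d=1, a=96
d=1 and a=2a₀=96 at k=4, so the next step gives (m, d) = (48, 31) again — its k=1 value — and the period has length 4.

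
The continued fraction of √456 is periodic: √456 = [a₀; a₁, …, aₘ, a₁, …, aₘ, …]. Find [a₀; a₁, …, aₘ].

a₀ = ⌊√456⌋ = 21.
With m₀=0, d₀=1 and mₖ₊₁ = dₖaₖ − mₖ, dₖ₊₁ = (n − mₖ₊₁²)/dₖ, aₖ₊₁ = ⌊(a₀+mₖ₊₁)/dₖ₊₁⌋:
  k=1: m=21, d=15, a=2
  k=2: m=9, d=25, a=1
  k=3: m=16, d=8, a=4
  k=4: m=16, d=25, a=1
  k=5: m=9, d=15, a=2
  k=6: m=21, d=1, a=42
d=1 and a=2a₀=42 at k=6, so the next step gives (m, d) = (21, 15) again — its k=1 value — and the period has length 6.

[21; 2, 1, 4, 1, 2, 42]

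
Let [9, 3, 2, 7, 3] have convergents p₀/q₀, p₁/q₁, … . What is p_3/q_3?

Using pₖ = aₖpₖ₋₁ + pₖ₋₂, qₖ = aₖqₖ₋₁ + qₖ₋₂ (with p₋₁=1, p₋₂=0, q₋₁=0, q₋₂=1):
  k=0: a=9, p=9, q=1
  k=1: a=3, p=28, q=3
  k=2: a=2, p=65, q=7
  k=3: a=7, p=483, q=52

483/52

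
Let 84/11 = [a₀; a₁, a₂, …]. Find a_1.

1

84 = 7·11 + 7   →  a_0 = 7
11 = 1·7 + 4   →  a_1 = 1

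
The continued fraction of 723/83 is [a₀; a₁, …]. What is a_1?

723 = 8·83 + 59   →  a_0 = 8
83 = 1·59 + 24   →  a_1 = 1

1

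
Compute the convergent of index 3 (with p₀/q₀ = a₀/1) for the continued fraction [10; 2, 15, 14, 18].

Using pₖ = aₖpₖ₋₁ + pₖ₋₂, qₖ = aₖqₖ₋₁ + qₖ₋₂ (with p₋₁=1, p₋₂=0, q₋₁=0, q₋₂=1):
  k=0: a=10, p=10, q=1
  k=1: a=2, p=21, q=2
  k=2: a=15, p=325, q=31
  k=3: a=14, p=4571, q=436

4571/436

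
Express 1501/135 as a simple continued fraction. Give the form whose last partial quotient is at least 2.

1501 = 11×135 + 16
135 = 8×16 + 7
16 = 2×7 + 2
7 = 3×2 + 1
2 = 2×1 + 0  (stop)
So 1501/135 = [11; 8, 2, 3, 2].

[11; 8, 2, 3, 2]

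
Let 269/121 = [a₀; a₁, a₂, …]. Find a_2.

2

269 = 2·121 + 27   →  a_0 = 2
121 = 4·27 + 13   →  a_1 = 4
27 = 2·13 + 1   →  a_2 = 2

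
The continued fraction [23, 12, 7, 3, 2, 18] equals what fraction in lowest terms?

Fold from the inside: start with 18/1.
  2 + 1/18 = 37/18
  3 + 18/37 = 129/37
  7 + 37/129 = 940/129
  12 + 129/940 = 11409/940
  23 + 940/11409 = 263347/11409

263347/11409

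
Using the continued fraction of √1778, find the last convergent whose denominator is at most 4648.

√1778 = [42; 6, 84, …] (period length 2).
Convergents:
  p_0/q_0 = 42/1
  p_1/q_1 = 253/6
  p_2/q_2 = 21294/505
  p_3/q_3 = 128017/3036
  p_4/q_4 = 10774722/255529
q_3 = 3036 ≤ 4648 < 255529 = q_4, so the answer is 128017/3036.

128017/3036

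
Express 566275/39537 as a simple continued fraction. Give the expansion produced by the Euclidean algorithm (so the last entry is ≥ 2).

566275 = 14×39537 + 12757
39537 = 3×12757 + 1266
12757 = 10×1266 + 97
1266 = 13×97 + 5
97 = 19×5 + 2
5 = 2×2 + 1
2 = 2×1 + 0  (stop)
So 566275/39537 = [14; 3, 10, 13, 19, 2, 2].

[14; 3, 10, 13, 19, 2, 2]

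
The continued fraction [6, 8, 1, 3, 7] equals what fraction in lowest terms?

1553/254

Using pₖ = aₖpₖ₋₁ + pₖ₋₂ and qₖ = aₖqₖ₋₁ + qₖ₋₂:
  k=0: a=6, p=6, q=1
  k=1: a=8, p=49, q=8
  k=2: a=1, p=55, q=9
  k=3: a=3, p=214, q=35
  k=4: a=7, p=1553, q=254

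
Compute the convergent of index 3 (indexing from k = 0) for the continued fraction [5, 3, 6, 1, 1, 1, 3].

Using pₖ = aₖpₖ₋₁ + pₖ₋₂, qₖ = aₖqₖ₋₁ + qₖ₋₂ (with p₋₁=1, p₋₂=0, q₋₁=0, q₋₂=1):
  k=0: a=5, p=5, q=1
  k=1: a=3, p=16, q=3
  k=2: a=6, p=101, q=19
  k=3: a=1, p=117, q=22

117/22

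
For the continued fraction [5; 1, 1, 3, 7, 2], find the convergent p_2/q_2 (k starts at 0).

Using pₖ = aₖpₖ₋₁ + pₖ₋₂, qₖ = aₖqₖ₋₁ + qₖ₋₂ (with p₋₁=1, p₋₂=0, q₋₁=0, q₋₂=1):
  k=0: a=5, p=5, q=1
  k=1: a=1, p=6, q=1
  k=2: a=1, p=11, q=2

11/2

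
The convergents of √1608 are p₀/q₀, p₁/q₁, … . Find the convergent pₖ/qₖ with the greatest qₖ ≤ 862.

32120/801

√1608 = [40; 10, 80, …] (period length 2).
Convergents:
  p_0/q_0 = 40/1
  p_1/q_1 = 401/10
  p_2/q_2 = 32120/801
  p_3/q_3 = 321601/8020
q_2 = 801 ≤ 862 < 8020 = q_3, so the answer is 32120/801.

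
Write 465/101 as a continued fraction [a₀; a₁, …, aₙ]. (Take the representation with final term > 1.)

[4; 1, 1, 1, 1, 9, 2]

465 = 4×101 + 61
101 = 1×61 + 40
61 = 1×40 + 21
40 = 1×21 + 19
21 = 1×19 + 2
19 = 9×2 + 1
2 = 2×1 + 0  (stop)
So 465/101 = [4; 1, 1, 1, 1, 9, 2].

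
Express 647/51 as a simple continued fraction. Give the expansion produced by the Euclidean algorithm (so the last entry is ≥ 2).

647 = 12*51 + 35
51 = 1*35 + 16
35 = 2*16 + 3
16 = 5*3 + 1
3 = 3*1 + 0  (stop)
So 647/51 = [12; 1, 2, 5, 3].

[12; 1, 2, 5, 3]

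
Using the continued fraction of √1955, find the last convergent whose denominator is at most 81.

2874/65

√1955 = [44; 4, 1, 1, 1, 4, 88, …] (period length 6).
Convergents:
  p_0/q_0 = 44/1
  p_1/q_1 = 177/4
  p_2/q_2 = 221/5
  p_3/q_3 = 398/9
  p_4/q_4 = 619/14
  p_5/q_5 = 2874/65
  p_6/q_6 = 253531/5734
q_5 = 65 ≤ 81 < 5734 = q_6, so the answer is 2874/65.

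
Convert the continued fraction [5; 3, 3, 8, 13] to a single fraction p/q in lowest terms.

5773/1089

Fold from the inside: start with 13/1.
  8 + 1/13 = 105/13
  3 + 13/105 = 328/105
  3 + 105/328 = 1089/328
  5 + 328/1089 = 5773/1089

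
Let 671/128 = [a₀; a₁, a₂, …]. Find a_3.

671 = 5·128 + 31   →  a_0 = 5
128 = 4·31 + 4   →  a_1 = 4
31 = 7·4 + 3   →  a_2 = 7
4 = 1·3 + 1   →  a_3 = 1

1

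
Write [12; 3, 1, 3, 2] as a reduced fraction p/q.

417/34

Fold from the inside: start with 2/1.
  3 + 1/2 = 7/2
  1 + 2/7 = 9/7
  3 + 7/9 = 34/9
  12 + 9/34 = 417/34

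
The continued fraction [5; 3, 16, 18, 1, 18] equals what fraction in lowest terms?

Using pₖ = aₖpₖ₋₁ + pₖ₋₂ and qₖ = aₖqₖ₋₁ + qₖ₋₂:
  k=0: a=5, p=5, q=1
  k=1: a=3, p=16, q=3
  k=2: a=16, p=261, q=49
  k=3: a=18, p=4714, q=885
  k=4: a=1, p=4975, q=934
  k=5: a=18, p=94264, q=17697

94264/17697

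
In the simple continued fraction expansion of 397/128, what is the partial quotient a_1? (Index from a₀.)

397 = 3·128 + 13   →  a_0 = 3
128 = 9·13 + 11   →  a_1 = 9

9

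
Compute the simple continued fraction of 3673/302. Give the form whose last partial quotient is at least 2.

[12; 6, 6, 8]

3673 = 12·302 + 49
302 = 6·49 + 8
49 = 6·8 + 1
8 = 8·1 + 0  (stop)
So 3673/302 = [12; 6, 6, 8].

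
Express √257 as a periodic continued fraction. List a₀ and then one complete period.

[16; 32]

a₀ = ⌊√257⌋ = 16.
With m₀=0, d₀=1 and mₖ₊₁ = dₖaₖ − mₖ, dₖ₊₁ = (n − mₖ₊₁²)/dₖ, aₖ₊₁ = ⌊(a₀+mₖ₊₁)/dₖ₊₁⌋:
  k=1: m=16, d=1, a=32
d=1 and a=2a₀=32 at k=1, so the next step gives (m, d) = (16, 1) again — its k=1 value — and the period has length 1.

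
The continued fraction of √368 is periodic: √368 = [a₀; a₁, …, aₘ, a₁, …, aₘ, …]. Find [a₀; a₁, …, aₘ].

a₀ = ⌊√368⌋ = 19.
With m₀=0, d₀=1 and mₖ₊₁ = dₖaₖ − mₖ, dₖ₊₁ = (n − mₖ₊₁²)/dₖ, aₖ₊₁ = ⌊(a₀+mₖ₊₁)/dₖ₊₁⌋:
  k=1: m=19, d=7, a=5
  k=2: m=16, d=16, a=2
  k=3: m=16, d=7, a=5
  k=4: m=19, d=1, a=38
d=1 and a=2a₀=38 at k=4, so the next step gives (m, d) = (19, 7) again — its k=1 value — and the period has length 4.

[19; 5, 2, 5, 38]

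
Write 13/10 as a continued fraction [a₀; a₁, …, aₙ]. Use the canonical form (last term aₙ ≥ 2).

13 = 1*10 + 3
10 = 3*3 + 1
3 = 3*1 + 0  (stop)
So 13/10 = [1; 3, 3].

[1; 3, 3]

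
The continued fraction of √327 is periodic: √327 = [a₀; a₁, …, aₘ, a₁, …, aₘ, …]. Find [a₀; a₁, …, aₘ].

[18; 12, 36]

a₀ = ⌊√327⌋ = 18.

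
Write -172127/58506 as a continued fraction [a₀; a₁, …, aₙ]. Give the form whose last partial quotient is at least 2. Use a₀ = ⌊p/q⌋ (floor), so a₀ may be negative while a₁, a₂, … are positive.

[-3; 17, 3, 1, 18, 11, 4]

-172127 = -3*58506 + 3391
58506 = 17*3391 + 859
3391 = 3*859 + 814
859 = 1*814 + 45
814 = 18*45 + 4
45 = 11*4 + 1
4 = 4*1 + 0  (stop)
So -172127/58506 = [-3; 17, 3, 1, 18, 11, 4].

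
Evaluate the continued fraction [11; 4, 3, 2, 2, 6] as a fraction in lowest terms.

5257/468

Fold from the inside: start with 6/1.
  2 + 1/6 = 13/6
  2 + 6/13 = 32/13
  3 + 13/32 = 109/32
  4 + 32/109 = 468/109
  11 + 109/468 = 5257/468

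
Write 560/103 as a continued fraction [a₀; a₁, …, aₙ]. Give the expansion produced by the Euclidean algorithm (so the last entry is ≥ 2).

[5; 2, 3, 2, 6]

560 = 5*103 + 45
103 = 2*45 + 13
45 = 3*13 + 6
13 = 2*6 + 1
6 = 6*1 + 0  (stop)
So 560/103 = [5; 2, 3, 2, 6].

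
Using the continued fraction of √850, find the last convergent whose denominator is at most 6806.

√850 = [29; 6, 2, 6, 58, …] (period length 4).
Convergents:
  p_0/q_0 = 29/1
  p_1/q_1 = 175/6
  p_2/q_2 = 379/13
  p_3/q_3 = 2449/84
  p_4/q_4 = 142421/4885
  p_5/q_5 = 856975/29394
q_4 = 4885 ≤ 6806 < 29394 = q_5, so the answer is 142421/4885.

142421/4885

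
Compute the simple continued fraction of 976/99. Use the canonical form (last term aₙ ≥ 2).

[9; 1, 6, 14]

976 = 9*99 + 85
99 = 1*85 + 14
85 = 6*14 + 1
14 = 14*1 + 0  (stop)
So 976/99 = [9; 1, 6, 14].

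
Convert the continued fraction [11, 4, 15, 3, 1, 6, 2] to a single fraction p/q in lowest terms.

40463/3598

Fold from the inside: start with 2/1.
  6 + 1/2 = 13/2
  1 + 2/13 = 15/13
  3 + 13/15 = 58/15
  15 + 15/58 = 885/58
  4 + 58/885 = 3598/885
  11 + 885/3598 = 40463/3598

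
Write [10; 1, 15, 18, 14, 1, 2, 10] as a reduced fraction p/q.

Fold from the inside: start with 10/1.
  2 + 1/10 = 21/10
  1 + 10/21 = 31/21
  14 + 21/31 = 455/31
  18 + 31/455 = 8221/455
  15 + 455/8221 = 123770/8221
  1 + 8221/123770 = 131991/123770
  10 + 123770/131991 = 1443680/131991

1443680/131991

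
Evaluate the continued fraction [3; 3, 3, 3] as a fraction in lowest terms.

109/33

Fold from the inside: start with 3/1.
  3 + 1/3 = 10/3
  3 + 3/10 = 33/10
  3 + 10/33 = 109/33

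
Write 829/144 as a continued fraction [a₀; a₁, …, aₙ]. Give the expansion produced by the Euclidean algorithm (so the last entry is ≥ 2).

[5; 1, 3, 8, 1, 3]

829 = 5×144 + 109
144 = 1×109 + 35
109 = 3×35 + 4
35 = 8×4 + 3
4 = 1×3 + 1
3 = 3×1 + 0  (stop)
So 829/144 = [5; 1, 3, 8, 1, 3].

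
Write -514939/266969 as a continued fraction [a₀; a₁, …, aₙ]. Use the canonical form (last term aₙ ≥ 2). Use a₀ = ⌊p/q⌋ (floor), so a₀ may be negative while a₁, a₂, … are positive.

-514939 = -2·266969 + 18999
266969 = 14·18999 + 983
18999 = 19·983 + 322
983 = 3·322 + 17
322 = 18·17 + 16
17 = 1·16 + 1
16 = 16·1 + 0  (stop)
So -514939/266969 = [-2; 14, 19, 3, 18, 1, 16].

[-2; 14, 19, 3, 18, 1, 16]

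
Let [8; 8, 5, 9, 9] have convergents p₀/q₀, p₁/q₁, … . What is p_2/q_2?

Using pₖ = aₖpₖ₋₁ + pₖ₋₂, qₖ = aₖqₖ₋₁ + qₖ₋₂ (with p₋₁=1, p₋₂=0, q₋₁=0, q₋₂=1):
  k=0: a=8, p=8, q=1
  k=1: a=8, p=65, q=8
  k=2: a=5, p=333, q=41

333/41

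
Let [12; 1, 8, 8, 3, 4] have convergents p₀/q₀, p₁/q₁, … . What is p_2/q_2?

116/9

Using pₖ = aₖpₖ₋₁ + pₖ₋₂, qₖ = aₖqₖ₋₁ + qₖ₋₂ (with p₋₁=1, p₋₂=0, q₋₁=0, q₋₂=1):
  k=0: a=12, p=12, q=1
  k=1: a=1, p=13, q=1
  k=2: a=8, p=116, q=9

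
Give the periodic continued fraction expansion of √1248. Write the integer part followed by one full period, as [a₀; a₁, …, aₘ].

a₀ = ⌊√1248⌋ = 35.
With m₀=0, d₀=1 and mₖ₊₁ = dₖaₖ − mₖ, dₖ₊₁ = (n − mₖ₊₁²)/dₖ, aₖ₊₁ = ⌊(a₀+mₖ₊₁)/dₖ₊₁⌋:
  k=1: m=35, d=23, a=3
  k=2: m=34, d=4, a=17
  k=3: m=34, d=23, a=3
  k=4: m=35, d=1, a=70
d=1 and a=2a₀=70 at k=4, so the next step gives (m, d) = (35, 23) again — its k=1 value — and the period has length 4.

[35; 3, 17, 3, 70]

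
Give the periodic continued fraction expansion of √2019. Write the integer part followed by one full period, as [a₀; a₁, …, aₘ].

[44; 1, 13, 1, 88]

a₀ = ⌊√2019⌋ = 44.
With m₀=0, d₀=1 and mₖ₊₁ = dₖaₖ − mₖ, dₖ₊₁ = (n − mₖ₊₁²)/dₖ, aₖ₊₁ = ⌊(a₀+mₖ₊₁)/dₖ₊₁⌋:
  k=1: m=44, d=83, a=1
  k=2: m=39, d=6, a=13
  k=3: m=39, d=83, a=1
  k=4: m=44, d=1, a=88
d=1 and a=2a₀=88 at k=4, so the next step gives (m, d) = (44, 83) again — its k=1 value — and the period has length 4.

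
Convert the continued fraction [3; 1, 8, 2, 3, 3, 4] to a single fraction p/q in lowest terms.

Fold from the inside: start with 4/1.
  3 + 1/4 = 13/4
  3 + 4/13 = 43/13
  2 + 13/43 = 99/43
  8 + 43/99 = 835/99
  1 + 99/835 = 934/835
  3 + 835/934 = 3637/934

3637/934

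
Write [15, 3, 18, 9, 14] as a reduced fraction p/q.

107705/7027

Using pₖ = aₖpₖ₋₁ + pₖ₋₂ and qₖ = aₖqₖ₋₁ + qₖ₋₂:
  k=0: a=15, p=15, q=1
  k=1: a=3, p=46, q=3
  k=2: a=18, p=843, q=55
  k=3: a=9, p=7633, q=498
  k=4: a=14, p=107705, q=7027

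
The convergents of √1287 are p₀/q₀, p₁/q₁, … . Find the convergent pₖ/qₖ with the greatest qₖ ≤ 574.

20341/567

√1287 = [35; 1, 6, 1, 70, …] (period length 4).
Convergents:
  p_0/q_0 = 35/1
  p_1/q_1 = 36/1
  p_2/q_2 = 251/7
  p_3/q_3 = 287/8
  p_4/q_4 = 20341/567
  p_5/q_5 = 20628/575
q_4 = 567 ≤ 574 < 575 = q_5, so the answer is 20341/567.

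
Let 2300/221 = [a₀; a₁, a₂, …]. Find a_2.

2

2300 = 10·221 + 90   →  a_0 = 10
221 = 2·90 + 41   →  a_1 = 2
90 = 2·41 + 8   →  a_2 = 2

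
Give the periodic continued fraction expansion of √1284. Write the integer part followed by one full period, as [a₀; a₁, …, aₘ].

[35; 1, 4, 1, 70]

a₀ = ⌊√1284⌋ = 35.
With m₀=0, d₀=1 and mₖ₊₁ = dₖaₖ − mₖ, dₖ₊₁ = (n − mₖ₊₁²)/dₖ, aₖ₊₁ = ⌊(a₀+mₖ₊₁)/dₖ₊₁⌋:
  k=1: m=35, d=59, a=1
  k=2: m=24, d=12, a=4
  k=3: m=24, d=59, a=1
  k=4: m=35, d=1, a=70
d=1 and a=2a₀=70 at k=4, so the next step gives (m, d) = (35, 59) again — its k=1 value — and the period has length 4.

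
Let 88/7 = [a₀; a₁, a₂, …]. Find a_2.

1

88 = 12·7 + 4   →  a_0 = 12
7 = 1·4 + 3   →  a_1 = 1
4 = 1·3 + 1   →  a_2 = 1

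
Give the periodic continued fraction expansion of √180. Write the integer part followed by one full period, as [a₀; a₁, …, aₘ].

a₀ = ⌊√180⌋ = 13.
With m₀=0, d₀=1 and mₖ₊₁ = dₖaₖ − mₖ, dₖ₊₁ = (n − mₖ₊₁²)/dₖ, aₖ₊₁ = ⌊(a₀+mₖ₊₁)/dₖ₊₁⌋:
  k=1: m=13, d=11, a=2
  k=2: m=9, d=9, a=2
  k=3: m=9, d=11, a=2
  k=4: m=13, d=1, a=26
d=1 and a=2a₀=26 at k=4, so the next step gives (m, d) = (13, 11) again — its k=1 value — and the period has length 4.

[13; 2, 2, 2, 26]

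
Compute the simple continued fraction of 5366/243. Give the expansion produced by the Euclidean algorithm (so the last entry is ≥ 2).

5366 = 22*243 + 20
243 = 12*20 + 3
20 = 6*3 + 2
3 = 1*2 + 1
2 = 2*1 + 0  (stop)
So 5366/243 = [22; 12, 6, 1, 2].

[22; 12, 6, 1, 2]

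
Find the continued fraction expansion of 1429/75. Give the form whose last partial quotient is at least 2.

[19; 18, 1, 3]

1429 = 19·75 + 4
75 = 18·4 + 3
4 = 1·3 + 1
3 = 3·1 + 0  (stop)
So 1429/75 = [19; 18, 1, 3].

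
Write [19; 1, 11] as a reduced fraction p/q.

Using pₖ = aₖpₖ₋₁ + pₖ₋₂ and qₖ = aₖqₖ₋₁ + qₖ₋₂:
  k=0: a=19, p=19, q=1
  k=1: a=1, p=20, q=1
  k=2: a=11, p=239, q=12

239/12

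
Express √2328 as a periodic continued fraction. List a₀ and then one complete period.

a₀ = ⌊√2328⌋ = 48.

[48; 4, 96]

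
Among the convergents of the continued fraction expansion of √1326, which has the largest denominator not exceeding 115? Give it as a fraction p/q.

2549/70

√1326 = [36; 2, 2, 2, 2, 2, 72, …] (period length 6).
Convergents:
  p_0/q_0 = 36/1
  p_1/q_1 = 73/2
  p_2/q_2 = 182/5
  p_3/q_3 = 437/12
  p_4/q_4 = 1056/29
  p_5/q_5 = 2549/70
  p_6/q_6 = 184584/5069
q_5 = 70 ≤ 115 < 5069 = q_6, so the answer is 2549/70.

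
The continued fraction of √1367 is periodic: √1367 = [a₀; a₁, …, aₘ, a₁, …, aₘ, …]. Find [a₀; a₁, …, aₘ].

[36; 1, 35, 1, 72]

a₀ = ⌊√1367⌋ = 36.
With m₀=0, d₀=1 and mₖ₊₁ = dₖaₖ − mₖ, dₖ₊₁ = (n − mₖ₊₁²)/dₖ, aₖ₊₁ = ⌊(a₀+mₖ₊₁)/dₖ₊₁⌋:
  k=1: m=36, d=71, a=1
  k=2: m=35, d=2, a=35
  k=3: m=35, d=71, a=1
  k=4: m=36, d=1, a=72
d=1 and a=2a₀=72 at k=4, so the next step gives (m, d) = (36, 71) again — its k=1 value — and the period has length 4.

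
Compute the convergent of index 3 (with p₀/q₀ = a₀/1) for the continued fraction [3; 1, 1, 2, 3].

Using pₖ = aₖpₖ₋₁ + pₖ₋₂, qₖ = aₖqₖ₋₁ + qₖ₋₂ (with p₋₁=1, p₋₂=0, q₋₁=0, q₋₂=1):
  k=0: a=3, p=3, q=1
  k=1: a=1, p=4, q=1
  k=2: a=1, p=7, q=2
  k=3: a=2, p=18, q=5

18/5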